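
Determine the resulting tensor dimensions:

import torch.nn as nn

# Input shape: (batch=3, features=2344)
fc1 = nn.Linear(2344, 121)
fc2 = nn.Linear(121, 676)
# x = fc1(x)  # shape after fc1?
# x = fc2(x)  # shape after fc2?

Input shape: (3, 2344)
  -> after fc1: (3, 121)
Output shape: (3, 676)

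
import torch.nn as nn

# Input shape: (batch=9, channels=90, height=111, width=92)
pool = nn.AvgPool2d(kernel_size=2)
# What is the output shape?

Input shape: (9, 90, 111, 92)
Output shape: (9, 90, 55, 46)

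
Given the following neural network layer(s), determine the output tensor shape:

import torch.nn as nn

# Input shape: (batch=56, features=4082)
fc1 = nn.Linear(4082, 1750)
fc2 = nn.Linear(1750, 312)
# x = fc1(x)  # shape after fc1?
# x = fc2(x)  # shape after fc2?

Input shape: (56, 4082)
  -> after fc1: (56, 1750)
Output shape: (56, 312)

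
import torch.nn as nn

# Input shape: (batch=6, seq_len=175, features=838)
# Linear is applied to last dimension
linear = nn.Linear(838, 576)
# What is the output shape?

Input shape: (6, 175, 838)
Output shape: (6, 175, 576)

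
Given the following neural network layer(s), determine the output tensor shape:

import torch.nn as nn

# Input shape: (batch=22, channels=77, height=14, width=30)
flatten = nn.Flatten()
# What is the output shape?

Input shape: (22, 77, 14, 30)
Output shape: (22, 32340)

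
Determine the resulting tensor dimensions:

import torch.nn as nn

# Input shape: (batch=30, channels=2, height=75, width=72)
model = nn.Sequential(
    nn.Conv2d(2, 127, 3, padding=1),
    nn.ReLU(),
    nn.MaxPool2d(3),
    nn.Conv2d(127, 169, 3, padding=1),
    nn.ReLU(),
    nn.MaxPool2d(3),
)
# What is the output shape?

Input shape: (30, 2, 75, 72)
  -> after first Conv2d: (30, 127, 75, 72)
  -> after first MaxPool2d: (30, 127, 25, 24)
  -> after second Conv2d: (30, 169, 25, 24)
Output shape: (30, 169, 8, 8)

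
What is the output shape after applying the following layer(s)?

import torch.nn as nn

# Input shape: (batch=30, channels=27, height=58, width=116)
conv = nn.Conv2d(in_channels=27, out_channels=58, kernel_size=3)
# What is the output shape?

Input shape: (30, 27, 58, 116)
Output shape: (30, 58, 56, 114)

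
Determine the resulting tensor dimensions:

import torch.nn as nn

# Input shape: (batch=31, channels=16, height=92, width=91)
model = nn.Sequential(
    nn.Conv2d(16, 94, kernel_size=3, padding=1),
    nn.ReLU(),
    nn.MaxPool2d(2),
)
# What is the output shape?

Input shape: (31, 16, 92, 91)
  -> after Conv2d: (31, 94, 92, 91)
  -> after ReLU: (31, 94, 92, 91)
Output shape: (31, 94, 46, 45)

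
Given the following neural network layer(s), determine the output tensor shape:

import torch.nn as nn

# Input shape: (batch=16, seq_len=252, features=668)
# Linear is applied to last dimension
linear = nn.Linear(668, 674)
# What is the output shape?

Input shape: (16, 252, 668)
Output shape: (16, 252, 674)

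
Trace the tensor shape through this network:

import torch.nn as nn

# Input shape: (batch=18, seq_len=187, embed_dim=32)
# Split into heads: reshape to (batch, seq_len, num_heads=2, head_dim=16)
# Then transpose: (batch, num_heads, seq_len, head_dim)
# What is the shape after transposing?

Input shape: (18, 187, 32)
  -> after reshape: (18, 187, 2, 16)
Output shape: (18, 2, 187, 16)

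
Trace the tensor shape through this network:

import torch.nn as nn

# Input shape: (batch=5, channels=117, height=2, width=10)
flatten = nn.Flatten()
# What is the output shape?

Input shape: (5, 117, 2, 10)
Output shape: (5, 2340)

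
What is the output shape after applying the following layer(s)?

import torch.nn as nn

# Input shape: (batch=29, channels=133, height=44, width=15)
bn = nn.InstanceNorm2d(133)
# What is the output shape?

Input shape: (29, 133, 44, 15)
Output shape: (29, 133, 44, 15)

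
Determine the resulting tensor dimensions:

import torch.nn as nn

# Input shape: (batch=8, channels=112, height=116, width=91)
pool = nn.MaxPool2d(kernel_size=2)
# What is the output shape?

Input shape: (8, 112, 116, 91)
Output shape: (8, 112, 58, 45)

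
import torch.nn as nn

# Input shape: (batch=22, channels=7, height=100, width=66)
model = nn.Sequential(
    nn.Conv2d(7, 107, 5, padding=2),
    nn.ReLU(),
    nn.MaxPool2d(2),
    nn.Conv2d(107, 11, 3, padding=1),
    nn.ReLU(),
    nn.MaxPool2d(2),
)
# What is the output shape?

Input shape: (22, 7, 100, 66)
  -> after first Conv2d: (22, 107, 100, 66)
  -> after first MaxPool2d: (22, 107, 50, 33)
  -> after second Conv2d: (22, 11, 50, 33)
Output shape: (22, 11, 25, 16)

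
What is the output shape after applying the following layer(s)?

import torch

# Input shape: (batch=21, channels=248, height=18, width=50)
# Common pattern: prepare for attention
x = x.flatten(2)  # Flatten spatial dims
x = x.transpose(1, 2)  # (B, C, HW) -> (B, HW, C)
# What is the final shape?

Input shape: (21, 248, 18, 50)
  -> after flatten(2): (21, 248, 900)
Output shape: (21, 900, 248)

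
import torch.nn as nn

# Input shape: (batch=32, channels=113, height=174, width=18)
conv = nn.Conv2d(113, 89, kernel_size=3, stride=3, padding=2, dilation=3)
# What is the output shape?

Input shape: (32, 113, 174, 18)
Output shape: (32, 89, 58, 6)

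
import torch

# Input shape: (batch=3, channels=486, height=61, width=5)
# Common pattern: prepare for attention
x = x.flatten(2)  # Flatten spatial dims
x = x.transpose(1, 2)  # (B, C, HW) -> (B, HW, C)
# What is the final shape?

Input shape: (3, 486, 61, 5)
  -> after flatten(2): (3, 486, 305)
Output shape: (3, 305, 486)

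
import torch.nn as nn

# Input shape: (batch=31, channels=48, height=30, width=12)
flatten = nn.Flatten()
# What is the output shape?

Input shape: (31, 48, 30, 12)
Output shape: (31, 17280)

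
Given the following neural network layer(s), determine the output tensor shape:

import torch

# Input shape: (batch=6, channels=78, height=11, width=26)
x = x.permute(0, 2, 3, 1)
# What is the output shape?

Input shape: (6, 78, 11, 26)
Output shape: (6, 11, 26, 78)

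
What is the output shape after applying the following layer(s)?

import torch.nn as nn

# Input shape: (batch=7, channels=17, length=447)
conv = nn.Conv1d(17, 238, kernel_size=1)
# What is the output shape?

Input shape: (7, 17, 447)
Output shape: (7, 238, 447)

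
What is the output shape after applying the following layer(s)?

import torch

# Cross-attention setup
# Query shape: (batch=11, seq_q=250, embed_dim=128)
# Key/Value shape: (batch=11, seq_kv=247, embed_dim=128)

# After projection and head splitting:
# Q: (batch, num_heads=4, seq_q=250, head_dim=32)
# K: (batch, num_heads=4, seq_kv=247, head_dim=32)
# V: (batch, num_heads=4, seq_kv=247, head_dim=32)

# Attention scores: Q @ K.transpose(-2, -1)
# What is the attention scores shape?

Input shape: (11, 250, 128)
Output shape: (11, 4, 250, 247)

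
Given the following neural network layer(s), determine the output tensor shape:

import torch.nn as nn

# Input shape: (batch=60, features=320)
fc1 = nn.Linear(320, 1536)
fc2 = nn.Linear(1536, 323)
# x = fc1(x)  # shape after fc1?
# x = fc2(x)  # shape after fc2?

Input shape: (60, 320)
  -> after fc1: (60, 1536)
Output shape: (60, 323)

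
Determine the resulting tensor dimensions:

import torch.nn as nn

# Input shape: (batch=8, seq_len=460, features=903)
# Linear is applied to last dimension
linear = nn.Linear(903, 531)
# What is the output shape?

Input shape: (8, 460, 903)
Output shape: (8, 460, 531)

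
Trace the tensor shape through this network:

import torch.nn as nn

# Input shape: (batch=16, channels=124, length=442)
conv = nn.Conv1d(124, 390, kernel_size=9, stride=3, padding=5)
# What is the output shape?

Input shape: (16, 124, 442)
Output shape: (16, 390, 148)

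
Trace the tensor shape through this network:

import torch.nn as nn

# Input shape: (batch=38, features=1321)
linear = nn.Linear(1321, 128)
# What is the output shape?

Input shape: (38, 1321)
Output shape: (38, 128)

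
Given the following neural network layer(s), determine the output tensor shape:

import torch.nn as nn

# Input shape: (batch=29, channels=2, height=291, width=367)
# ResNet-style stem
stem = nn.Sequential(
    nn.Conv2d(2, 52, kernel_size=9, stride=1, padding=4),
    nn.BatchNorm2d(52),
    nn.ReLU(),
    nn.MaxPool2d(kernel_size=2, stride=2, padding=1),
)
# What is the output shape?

Input shape: (29, 2, 291, 367)
  -> after Conv2d 9x9 stride=1: (29, 52, 291, 367)
Output shape: (29, 52, 146, 184)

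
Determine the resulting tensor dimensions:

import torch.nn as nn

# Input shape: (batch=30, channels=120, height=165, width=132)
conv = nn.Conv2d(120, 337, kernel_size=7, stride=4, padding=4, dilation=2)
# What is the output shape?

Input shape: (30, 120, 165, 132)
Output shape: (30, 337, 41, 32)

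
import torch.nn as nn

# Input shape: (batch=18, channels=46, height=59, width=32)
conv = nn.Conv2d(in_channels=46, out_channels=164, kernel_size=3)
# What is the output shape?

Input shape: (18, 46, 59, 32)
Output shape: (18, 164, 57, 30)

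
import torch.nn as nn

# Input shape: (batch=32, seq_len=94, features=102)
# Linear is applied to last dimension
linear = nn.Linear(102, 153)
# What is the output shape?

Input shape: (32, 94, 102)
Output shape: (32, 94, 153)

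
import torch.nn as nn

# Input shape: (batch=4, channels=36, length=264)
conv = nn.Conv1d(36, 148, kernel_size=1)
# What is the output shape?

Input shape: (4, 36, 264)
Output shape: (4, 148, 264)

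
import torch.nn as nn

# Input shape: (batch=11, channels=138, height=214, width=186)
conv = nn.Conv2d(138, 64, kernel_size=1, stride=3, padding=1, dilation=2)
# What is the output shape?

Input shape: (11, 138, 214, 186)
Output shape: (11, 64, 72, 63)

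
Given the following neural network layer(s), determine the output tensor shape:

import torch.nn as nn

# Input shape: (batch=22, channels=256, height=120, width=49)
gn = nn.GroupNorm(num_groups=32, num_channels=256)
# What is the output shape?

Input shape: (22, 256, 120, 49)
Output shape: (22, 256, 120, 49)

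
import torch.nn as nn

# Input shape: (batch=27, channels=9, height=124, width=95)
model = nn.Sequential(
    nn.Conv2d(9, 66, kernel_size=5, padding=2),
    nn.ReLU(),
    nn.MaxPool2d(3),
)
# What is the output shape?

Input shape: (27, 9, 124, 95)
  -> after Conv2d: (27, 66, 124, 95)
  -> after ReLU: (27, 66, 124, 95)
Output shape: (27, 66, 41, 31)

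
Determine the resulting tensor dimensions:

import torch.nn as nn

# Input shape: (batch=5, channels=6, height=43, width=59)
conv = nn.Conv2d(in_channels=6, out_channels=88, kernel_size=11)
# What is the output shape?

Input shape: (5, 6, 43, 59)
Output shape: (5, 88, 33, 49)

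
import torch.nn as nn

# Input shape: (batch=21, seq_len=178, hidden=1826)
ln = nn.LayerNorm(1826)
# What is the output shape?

Input shape: (21, 178, 1826)
Output shape: (21, 178, 1826)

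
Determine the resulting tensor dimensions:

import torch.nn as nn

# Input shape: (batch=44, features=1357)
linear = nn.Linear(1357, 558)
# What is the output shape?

Input shape: (44, 1357)
Output shape: (44, 558)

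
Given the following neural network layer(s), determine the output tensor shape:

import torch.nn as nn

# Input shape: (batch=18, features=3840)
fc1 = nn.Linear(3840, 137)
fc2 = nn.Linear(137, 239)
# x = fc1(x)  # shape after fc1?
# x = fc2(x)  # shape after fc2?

Input shape: (18, 3840)
  -> after fc1: (18, 137)
Output shape: (18, 239)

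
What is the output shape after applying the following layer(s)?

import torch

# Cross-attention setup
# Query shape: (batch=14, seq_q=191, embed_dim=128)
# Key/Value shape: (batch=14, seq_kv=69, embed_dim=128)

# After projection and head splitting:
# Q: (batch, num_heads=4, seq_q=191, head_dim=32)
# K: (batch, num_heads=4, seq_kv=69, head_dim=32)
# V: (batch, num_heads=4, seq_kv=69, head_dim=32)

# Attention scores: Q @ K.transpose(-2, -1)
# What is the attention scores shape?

Input shape: (14, 191, 128)
Output shape: (14, 4, 191, 69)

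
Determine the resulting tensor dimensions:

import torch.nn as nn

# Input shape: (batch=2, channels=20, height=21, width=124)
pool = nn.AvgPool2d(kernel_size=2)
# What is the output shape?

Input shape: (2, 20, 21, 124)
Output shape: (2, 20, 10, 62)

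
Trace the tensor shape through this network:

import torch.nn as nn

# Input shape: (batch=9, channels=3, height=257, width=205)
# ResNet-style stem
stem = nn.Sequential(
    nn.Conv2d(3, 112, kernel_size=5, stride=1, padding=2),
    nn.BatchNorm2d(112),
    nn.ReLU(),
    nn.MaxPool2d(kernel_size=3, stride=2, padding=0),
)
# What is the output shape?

Input shape: (9, 3, 257, 205)
  -> after Conv2d 5x5 stride=1: (9, 112, 257, 205)
Output shape: (9, 112, 128, 102)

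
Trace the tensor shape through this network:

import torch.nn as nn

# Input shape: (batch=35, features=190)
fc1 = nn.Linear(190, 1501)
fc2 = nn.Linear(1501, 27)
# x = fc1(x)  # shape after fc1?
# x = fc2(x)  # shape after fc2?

Input shape: (35, 190)
  -> after fc1: (35, 1501)
Output shape: (35, 27)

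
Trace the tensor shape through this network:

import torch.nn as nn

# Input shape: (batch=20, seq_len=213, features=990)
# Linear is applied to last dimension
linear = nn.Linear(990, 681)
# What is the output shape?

Input shape: (20, 213, 990)
Output shape: (20, 213, 681)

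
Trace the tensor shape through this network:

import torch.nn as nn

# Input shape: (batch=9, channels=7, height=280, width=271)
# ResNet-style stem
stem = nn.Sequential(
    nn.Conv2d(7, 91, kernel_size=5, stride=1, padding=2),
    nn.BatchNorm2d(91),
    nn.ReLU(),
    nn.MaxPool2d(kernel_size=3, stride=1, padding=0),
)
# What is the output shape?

Input shape: (9, 7, 280, 271)
  -> after Conv2d 5x5 stride=1: (9, 91, 280, 271)
Output shape: (9, 91, 278, 269)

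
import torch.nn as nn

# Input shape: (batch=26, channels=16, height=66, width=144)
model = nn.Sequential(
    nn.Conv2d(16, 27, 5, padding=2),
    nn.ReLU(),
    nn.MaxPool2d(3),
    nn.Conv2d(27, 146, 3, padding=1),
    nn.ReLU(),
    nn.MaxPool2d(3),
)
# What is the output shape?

Input shape: (26, 16, 66, 144)
  -> after first Conv2d: (26, 27, 66, 144)
  -> after first MaxPool2d: (26, 27, 22, 48)
  -> after second Conv2d: (26, 146, 22, 48)
Output shape: (26, 146, 7, 16)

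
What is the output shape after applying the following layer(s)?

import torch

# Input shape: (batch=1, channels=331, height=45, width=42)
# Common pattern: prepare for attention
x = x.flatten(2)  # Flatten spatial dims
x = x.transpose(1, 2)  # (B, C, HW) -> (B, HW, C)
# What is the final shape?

Input shape: (1, 331, 45, 42)
  -> after flatten(2): (1, 331, 1890)
Output shape: (1, 1890, 331)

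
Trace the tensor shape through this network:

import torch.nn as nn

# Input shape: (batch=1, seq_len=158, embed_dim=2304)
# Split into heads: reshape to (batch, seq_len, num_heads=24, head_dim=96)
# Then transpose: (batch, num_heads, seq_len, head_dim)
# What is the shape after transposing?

Input shape: (1, 158, 2304)
  -> after reshape: (1, 158, 24, 96)
Output shape: (1, 24, 158, 96)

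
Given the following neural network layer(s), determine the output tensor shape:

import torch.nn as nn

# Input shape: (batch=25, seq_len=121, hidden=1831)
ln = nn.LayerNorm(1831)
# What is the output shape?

Input shape: (25, 121, 1831)
Output shape: (25, 121, 1831)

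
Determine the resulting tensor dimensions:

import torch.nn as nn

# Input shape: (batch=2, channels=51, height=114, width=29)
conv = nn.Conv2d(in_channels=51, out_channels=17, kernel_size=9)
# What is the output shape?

Input shape: (2, 51, 114, 29)
Output shape: (2, 17, 106, 21)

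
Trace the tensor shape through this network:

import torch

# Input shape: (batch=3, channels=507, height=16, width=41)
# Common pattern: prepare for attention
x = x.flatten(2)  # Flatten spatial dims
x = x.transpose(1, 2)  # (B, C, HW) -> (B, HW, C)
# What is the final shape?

Input shape: (3, 507, 16, 41)
  -> after flatten(2): (3, 507, 656)
Output shape: (3, 656, 507)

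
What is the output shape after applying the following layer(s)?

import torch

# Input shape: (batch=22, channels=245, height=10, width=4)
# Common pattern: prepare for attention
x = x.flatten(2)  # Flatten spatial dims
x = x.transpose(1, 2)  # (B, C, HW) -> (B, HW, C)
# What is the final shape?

Input shape: (22, 245, 10, 4)
  -> after flatten(2): (22, 245, 40)
Output shape: (22, 40, 245)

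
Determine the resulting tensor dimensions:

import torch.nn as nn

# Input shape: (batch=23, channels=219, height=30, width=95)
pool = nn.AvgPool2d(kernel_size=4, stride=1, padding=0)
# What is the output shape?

Input shape: (23, 219, 30, 95)
Output shape: (23, 219, 27, 92)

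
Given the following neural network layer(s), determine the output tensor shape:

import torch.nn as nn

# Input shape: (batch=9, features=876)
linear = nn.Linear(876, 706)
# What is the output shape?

Input shape: (9, 876)
Output shape: (9, 706)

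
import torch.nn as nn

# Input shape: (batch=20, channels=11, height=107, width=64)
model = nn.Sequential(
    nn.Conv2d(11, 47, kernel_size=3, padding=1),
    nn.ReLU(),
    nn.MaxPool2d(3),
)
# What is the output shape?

Input shape: (20, 11, 107, 64)
  -> after Conv2d: (20, 47, 107, 64)
  -> after ReLU: (20, 47, 107, 64)
Output shape: (20, 47, 35, 21)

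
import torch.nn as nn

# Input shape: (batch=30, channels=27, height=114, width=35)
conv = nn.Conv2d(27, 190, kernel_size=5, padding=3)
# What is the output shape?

Input shape: (30, 27, 114, 35)
Output shape: (30, 190, 116, 37)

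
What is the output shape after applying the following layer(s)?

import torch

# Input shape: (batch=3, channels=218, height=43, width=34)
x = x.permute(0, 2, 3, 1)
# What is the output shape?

Input shape: (3, 218, 43, 34)
Output shape: (3, 43, 34, 218)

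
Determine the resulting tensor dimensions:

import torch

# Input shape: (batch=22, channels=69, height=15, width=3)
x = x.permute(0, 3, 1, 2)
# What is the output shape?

Input shape: (22, 69, 15, 3)
Output shape: (22, 3, 69, 15)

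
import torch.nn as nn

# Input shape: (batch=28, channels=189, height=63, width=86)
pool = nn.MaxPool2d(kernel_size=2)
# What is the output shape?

Input shape: (28, 189, 63, 86)
Output shape: (28, 189, 31, 43)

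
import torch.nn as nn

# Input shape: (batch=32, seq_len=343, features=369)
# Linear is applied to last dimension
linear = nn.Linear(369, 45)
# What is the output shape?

Input shape: (32, 343, 369)
Output shape: (32, 343, 45)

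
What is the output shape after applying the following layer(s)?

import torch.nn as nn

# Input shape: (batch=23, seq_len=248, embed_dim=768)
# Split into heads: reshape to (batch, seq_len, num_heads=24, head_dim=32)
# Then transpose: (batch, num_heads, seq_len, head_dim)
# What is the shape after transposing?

Input shape: (23, 248, 768)
  -> after reshape: (23, 248, 24, 32)
Output shape: (23, 24, 248, 32)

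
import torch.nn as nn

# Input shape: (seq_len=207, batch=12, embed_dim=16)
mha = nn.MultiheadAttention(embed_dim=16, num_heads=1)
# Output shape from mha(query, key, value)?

Input shape: (207, 12, 16)
Output shape: (207, 12, 16)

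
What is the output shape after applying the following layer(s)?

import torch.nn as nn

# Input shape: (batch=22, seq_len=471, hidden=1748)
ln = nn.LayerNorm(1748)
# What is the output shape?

Input shape: (22, 471, 1748)
Output shape: (22, 471, 1748)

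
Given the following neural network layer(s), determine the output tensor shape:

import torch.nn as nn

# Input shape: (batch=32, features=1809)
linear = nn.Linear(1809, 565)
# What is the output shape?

Input shape: (32, 1809)
Output shape: (32, 565)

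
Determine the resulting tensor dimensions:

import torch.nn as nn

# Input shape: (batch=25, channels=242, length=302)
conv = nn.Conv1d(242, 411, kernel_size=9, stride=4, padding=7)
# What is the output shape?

Input shape: (25, 242, 302)
Output shape: (25, 411, 77)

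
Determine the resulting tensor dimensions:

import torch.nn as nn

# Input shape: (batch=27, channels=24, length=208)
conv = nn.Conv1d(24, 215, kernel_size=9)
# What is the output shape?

Input shape: (27, 24, 208)
Output shape: (27, 215, 200)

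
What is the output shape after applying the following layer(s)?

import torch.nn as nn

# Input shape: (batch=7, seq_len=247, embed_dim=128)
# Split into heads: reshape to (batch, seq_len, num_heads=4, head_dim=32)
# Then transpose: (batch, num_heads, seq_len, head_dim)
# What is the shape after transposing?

Input shape: (7, 247, 128)
  -> after reshape: (7, 247, 4, 32)
Output shape: (7, 4, 247, 32)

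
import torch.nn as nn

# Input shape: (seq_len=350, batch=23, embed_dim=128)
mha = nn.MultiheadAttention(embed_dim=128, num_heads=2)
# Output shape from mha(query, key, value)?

Input shape: (350, 23, 128)
Output shape: (350, 23, 128)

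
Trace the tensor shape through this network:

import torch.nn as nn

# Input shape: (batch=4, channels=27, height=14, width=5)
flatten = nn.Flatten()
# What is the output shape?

Input shape: (4, 27, 14, 5)
Output shape: (4, 1890)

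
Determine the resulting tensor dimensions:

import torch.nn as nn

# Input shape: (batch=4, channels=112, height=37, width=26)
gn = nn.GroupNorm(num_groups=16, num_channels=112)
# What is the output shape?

Input shape: (4, 112, 37, 26)
Output shape: (4, 112, 37, 26)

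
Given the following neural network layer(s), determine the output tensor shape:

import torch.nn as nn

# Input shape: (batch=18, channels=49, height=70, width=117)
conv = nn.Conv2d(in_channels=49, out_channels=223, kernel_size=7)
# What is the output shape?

Input shape: (18, 49, 70, 117)
Output shape: (18, 223, 64, 111)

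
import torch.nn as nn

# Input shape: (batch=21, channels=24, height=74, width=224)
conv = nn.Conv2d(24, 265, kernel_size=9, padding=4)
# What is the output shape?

Input shape: (21, 24, 74, 224)
Output shape: (21, 265, 74, 224)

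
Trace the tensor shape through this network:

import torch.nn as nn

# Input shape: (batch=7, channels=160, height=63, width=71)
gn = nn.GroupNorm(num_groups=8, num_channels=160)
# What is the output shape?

Input shape: (7, 160, 63, 71)
Output shape: (7, 160, 63, 71)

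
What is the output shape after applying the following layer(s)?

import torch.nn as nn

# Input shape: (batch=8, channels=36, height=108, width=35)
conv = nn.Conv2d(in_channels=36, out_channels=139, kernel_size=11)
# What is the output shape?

Input shape: (8, 36, 108, 35)
Output shape: (8, 139, 98, 25)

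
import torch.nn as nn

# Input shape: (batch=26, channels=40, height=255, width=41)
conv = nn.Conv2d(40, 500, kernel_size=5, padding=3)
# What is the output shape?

Input shape: (26, 40, 255, 41)
Output shape: (26, 500, 257, 43)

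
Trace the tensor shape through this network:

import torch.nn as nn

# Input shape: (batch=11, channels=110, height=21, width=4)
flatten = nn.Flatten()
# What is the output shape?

Input shape: (11, 110, 21, 4)
Output shape: (11, 9240)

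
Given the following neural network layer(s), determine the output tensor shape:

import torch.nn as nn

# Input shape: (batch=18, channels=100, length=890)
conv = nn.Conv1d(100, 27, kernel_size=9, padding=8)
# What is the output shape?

Input shape: (18, 100, 890)
Output shape: (18, 27, 898)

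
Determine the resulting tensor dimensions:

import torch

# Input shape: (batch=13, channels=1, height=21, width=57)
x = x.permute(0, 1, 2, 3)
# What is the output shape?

Input shape: (13, 1, 21, 57)
Output shape: (13, 1, 21, 57)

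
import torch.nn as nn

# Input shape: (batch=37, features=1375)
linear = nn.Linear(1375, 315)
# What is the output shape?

Input shape: (37, 1375)
Output shape: (37, 315)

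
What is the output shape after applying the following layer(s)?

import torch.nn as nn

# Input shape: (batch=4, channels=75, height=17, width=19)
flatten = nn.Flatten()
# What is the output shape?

Input shape: (4, 75, 17, 19)
Output shape: (4, 24225)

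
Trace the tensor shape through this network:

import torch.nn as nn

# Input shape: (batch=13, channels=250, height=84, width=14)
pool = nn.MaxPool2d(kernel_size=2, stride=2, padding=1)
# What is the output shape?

Input shape: (13, 250, 84, 14)
Output shape: (13, 250, 43, 8)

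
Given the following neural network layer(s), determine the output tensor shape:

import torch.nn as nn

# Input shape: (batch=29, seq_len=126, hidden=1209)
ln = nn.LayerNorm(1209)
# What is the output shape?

Input shape: (29, 126, 1209)
Output shape: (29, 126, 1209)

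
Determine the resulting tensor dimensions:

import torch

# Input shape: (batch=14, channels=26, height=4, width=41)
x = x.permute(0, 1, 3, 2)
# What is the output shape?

Input shape: (14, 26, 4, 41)
Output shape: (14, 26, 41, 4)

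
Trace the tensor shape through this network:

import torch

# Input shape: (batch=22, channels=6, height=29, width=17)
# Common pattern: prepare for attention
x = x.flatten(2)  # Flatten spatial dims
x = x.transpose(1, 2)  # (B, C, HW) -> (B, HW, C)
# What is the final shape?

Input shape: (22, 6, 29, 17)
  -> after flatten(2): (22, 6, 493)
Output shape: (22, 493, 6)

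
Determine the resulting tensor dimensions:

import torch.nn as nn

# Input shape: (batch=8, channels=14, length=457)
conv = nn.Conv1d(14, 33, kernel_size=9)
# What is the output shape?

Input shape: (8, 14, 457)
Output shape: (8, 33, 449)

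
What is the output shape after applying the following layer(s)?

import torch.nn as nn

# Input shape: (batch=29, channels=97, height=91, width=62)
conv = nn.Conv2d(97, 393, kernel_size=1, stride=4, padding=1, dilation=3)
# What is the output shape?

Input shape: (29, 97, 91, 62)
Output shape: (29, 393, 24, 16)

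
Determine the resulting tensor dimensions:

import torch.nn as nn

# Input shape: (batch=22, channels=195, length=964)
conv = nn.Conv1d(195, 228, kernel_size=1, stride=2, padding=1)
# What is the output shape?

Input shape: (22, 195, 964)
Output shape: (22, 228, 483)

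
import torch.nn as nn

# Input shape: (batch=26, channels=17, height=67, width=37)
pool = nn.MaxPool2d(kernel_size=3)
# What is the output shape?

Input shape: (26, 17, 67, 37)
Output shape: (26, 17, 22, 12)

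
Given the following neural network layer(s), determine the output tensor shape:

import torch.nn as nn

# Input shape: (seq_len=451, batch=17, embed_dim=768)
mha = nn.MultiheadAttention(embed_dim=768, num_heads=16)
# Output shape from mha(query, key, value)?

Input shape: (451, 17, 768)
Output shape: (451, 17, 768)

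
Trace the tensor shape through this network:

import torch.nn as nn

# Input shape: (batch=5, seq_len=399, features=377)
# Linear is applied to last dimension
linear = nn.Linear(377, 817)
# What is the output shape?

Input shape: (5, 399, 377)
Output shape: (5, 399, 817)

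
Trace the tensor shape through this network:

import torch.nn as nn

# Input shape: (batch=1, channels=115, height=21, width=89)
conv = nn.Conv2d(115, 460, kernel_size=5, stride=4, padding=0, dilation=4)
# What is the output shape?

Input shape: (1, 115, 21, 89)
Output shape: (1, 460, 2, 19)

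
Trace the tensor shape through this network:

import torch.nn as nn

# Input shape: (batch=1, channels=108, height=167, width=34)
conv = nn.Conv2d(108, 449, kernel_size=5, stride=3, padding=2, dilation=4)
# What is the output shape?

Input shape: (1, 108, 167, 34)
Output shape: (1, 449, 52, 8)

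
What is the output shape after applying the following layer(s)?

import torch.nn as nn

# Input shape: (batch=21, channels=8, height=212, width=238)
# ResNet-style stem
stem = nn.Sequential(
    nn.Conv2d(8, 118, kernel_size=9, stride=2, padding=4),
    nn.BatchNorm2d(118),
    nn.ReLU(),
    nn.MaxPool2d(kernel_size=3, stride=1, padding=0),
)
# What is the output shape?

Input shape: (21, 8, 212, 238)
  -> after Conv2d 9x9 stride=2: (21, 118, 106, 119)
Output shape: (21, 118, 104, 117)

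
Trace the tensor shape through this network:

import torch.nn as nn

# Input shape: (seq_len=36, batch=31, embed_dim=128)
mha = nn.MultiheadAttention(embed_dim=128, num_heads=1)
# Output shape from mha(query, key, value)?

Input shape: (36, 31, 128)
Output shape: (36, 31, 128)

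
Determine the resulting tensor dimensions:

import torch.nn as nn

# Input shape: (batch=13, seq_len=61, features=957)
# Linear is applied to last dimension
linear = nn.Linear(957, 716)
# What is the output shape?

Input shape: (13, 61, 957)
Output shape: (13, 61, 716)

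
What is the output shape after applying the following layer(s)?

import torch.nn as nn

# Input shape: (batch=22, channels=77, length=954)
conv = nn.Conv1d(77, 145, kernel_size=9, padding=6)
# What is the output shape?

Input shape: (22, 77, 954)
Output shape: (22, 145, 958)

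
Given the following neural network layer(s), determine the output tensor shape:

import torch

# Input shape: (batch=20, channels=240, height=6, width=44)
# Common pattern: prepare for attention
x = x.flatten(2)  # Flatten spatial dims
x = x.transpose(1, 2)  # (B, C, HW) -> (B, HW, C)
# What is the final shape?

Input shape: (20, 240, 6, 44)
  -> after flatten(2): (20, 240, 264)
Output shape: (20, 264, 240)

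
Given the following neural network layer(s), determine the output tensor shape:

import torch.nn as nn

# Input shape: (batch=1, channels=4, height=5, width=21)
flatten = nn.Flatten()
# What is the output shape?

Input shape: (1, 4, 5, 21)
Output shape: (1, 420)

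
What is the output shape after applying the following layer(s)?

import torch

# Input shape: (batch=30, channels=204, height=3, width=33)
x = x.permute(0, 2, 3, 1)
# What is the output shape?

Input shape: (30, 204, 3, 33)
Output shape: (30, 3, 33, 204)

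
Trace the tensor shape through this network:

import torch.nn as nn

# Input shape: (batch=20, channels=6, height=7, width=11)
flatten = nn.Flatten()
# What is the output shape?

Input shape: (20, 6, 7, 11)
Output shape: (20, 462)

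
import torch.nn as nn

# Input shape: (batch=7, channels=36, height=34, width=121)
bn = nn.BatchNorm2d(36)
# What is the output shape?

Input shape: (7, 36, 34, 121)
Output shape: (7, 36, 34, 121)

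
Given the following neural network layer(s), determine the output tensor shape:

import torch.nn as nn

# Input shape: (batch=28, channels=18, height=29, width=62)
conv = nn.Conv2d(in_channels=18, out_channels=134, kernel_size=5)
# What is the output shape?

Input shape: (28, 18, 29, 62)
Output shape: (28, 134, 25, 58)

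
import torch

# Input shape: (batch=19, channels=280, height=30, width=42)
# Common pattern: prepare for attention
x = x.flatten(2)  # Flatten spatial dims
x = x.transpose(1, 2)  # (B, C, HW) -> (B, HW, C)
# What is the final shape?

Input shape: (19, 280, 30, 42)
  -> after flatten(2): (19, 280, 1260)
Output shape: (19, 1260, 280)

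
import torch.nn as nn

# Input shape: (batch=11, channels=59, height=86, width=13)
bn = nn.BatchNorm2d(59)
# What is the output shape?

Input shape: (11, 59, 86, 13)
Output shape: (11, 59, 86, 13)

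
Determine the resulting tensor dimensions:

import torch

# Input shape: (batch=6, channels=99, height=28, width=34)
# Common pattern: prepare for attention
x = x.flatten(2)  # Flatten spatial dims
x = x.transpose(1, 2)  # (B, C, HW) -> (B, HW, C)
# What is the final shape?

Input shape: (6, 99, 28, 34)
  -> after flatten(2): (6, 99, 952)
Output shape: (6, 952, 99)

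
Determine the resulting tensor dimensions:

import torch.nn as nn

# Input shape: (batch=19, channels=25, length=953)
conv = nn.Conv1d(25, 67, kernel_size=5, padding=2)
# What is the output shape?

Input shape: (19, 25, 953)
Output shape: (19, 67, 953)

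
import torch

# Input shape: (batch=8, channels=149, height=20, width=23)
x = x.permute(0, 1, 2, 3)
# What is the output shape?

Input shape: (8, 149, 20, 23)
Output shape: (8, 149, 20, 23)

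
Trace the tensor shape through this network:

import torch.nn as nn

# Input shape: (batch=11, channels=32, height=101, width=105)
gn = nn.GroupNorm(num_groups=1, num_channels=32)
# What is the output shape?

Input shape: (11, 32, 101, 105)
Output shape: (11, 32, 101, 105)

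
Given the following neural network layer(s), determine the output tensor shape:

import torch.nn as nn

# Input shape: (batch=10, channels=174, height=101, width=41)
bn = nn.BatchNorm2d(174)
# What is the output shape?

Input shape: (10, 174, 101, 41)
Output shape: (10, 174, 101, 41)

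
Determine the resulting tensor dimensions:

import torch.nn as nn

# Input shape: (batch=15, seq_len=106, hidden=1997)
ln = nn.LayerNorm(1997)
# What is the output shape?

Input shape: (15, 106, 1997)
Output shape: (15, 106, 1997)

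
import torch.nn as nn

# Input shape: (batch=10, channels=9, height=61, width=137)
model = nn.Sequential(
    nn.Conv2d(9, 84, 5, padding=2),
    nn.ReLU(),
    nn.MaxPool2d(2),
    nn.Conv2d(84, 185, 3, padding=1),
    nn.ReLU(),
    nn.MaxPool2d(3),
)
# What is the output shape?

Input shape: (10, 9, 61, 137)
  -> after first Conv2d: (10, 84, 61, 137)
  -> after first MaxPool2d: (10, 84, 30, 68)
  -> after second Conv2d: (10, 185, 30, 68)
Output shape: (10, 185, 10, 22)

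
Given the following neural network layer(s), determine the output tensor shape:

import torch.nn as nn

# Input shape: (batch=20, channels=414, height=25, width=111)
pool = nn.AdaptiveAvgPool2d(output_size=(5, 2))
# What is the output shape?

Input shape: (20, 414, 25, 111)
Output shape: (20, 414, 5, 2)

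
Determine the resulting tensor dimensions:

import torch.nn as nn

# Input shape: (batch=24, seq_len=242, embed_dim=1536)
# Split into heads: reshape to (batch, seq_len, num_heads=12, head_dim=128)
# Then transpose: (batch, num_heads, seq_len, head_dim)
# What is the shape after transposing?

Input shape: (24, 242, 1536)
  -> after reshape: (24, 242, 12, 128)
Output shape: (24, 12, 242, 128)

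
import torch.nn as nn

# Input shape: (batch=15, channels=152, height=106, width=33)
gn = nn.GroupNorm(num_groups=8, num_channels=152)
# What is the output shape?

Input shape: (15, 152, 106, 33)
Output shape: (15, 152, 106, 33)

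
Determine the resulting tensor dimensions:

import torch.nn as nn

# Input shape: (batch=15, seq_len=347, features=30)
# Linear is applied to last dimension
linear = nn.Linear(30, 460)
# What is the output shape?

Input shape: (15, 347, 30)
Output shape: (15, 347, 460)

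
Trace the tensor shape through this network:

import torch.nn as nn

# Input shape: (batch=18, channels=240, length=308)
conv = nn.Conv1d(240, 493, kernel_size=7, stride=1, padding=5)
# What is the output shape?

Input shape: (18, 240, 308)
Output shape: (18, 493, 312)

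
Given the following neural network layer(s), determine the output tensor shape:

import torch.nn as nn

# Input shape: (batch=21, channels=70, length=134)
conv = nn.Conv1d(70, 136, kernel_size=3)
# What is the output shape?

Input shape: (21, 70, 134)
Output shape: (21, 136, 132)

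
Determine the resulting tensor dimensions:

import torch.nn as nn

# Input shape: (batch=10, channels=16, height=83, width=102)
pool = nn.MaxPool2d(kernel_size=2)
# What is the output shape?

Input shape: (10, 16, 83, 102)
Output shape: (10, 16, 41, 51)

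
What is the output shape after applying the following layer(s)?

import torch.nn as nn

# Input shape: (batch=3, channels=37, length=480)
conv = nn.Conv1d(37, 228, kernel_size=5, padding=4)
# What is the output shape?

Input shape: (3, 37, 480)
Output shape: (3, 228, 484)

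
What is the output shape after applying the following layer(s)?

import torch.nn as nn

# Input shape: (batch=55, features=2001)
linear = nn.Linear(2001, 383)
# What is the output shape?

Input shape: (55, 2001)
Output shape: (55, 383)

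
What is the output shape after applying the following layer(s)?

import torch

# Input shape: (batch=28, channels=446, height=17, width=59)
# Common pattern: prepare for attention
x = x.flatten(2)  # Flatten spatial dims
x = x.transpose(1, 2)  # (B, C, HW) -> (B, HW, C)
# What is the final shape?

Input shape: (28, 446, 17, 59)
  -> after flatten(2): (28, 446, 1003)
Output shape: (28, 1003, 446)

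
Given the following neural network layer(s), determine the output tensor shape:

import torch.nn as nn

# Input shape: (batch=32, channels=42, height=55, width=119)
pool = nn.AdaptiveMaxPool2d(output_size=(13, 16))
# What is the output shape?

Input shape: (32, 42, 55, 119)
Output shape: (32, 42, 13, 16)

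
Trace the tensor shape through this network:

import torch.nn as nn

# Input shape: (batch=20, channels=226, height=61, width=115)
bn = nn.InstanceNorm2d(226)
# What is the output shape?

Input shape: (20, 226, 61, 115)
Output shape: (20, 226, 61, 115)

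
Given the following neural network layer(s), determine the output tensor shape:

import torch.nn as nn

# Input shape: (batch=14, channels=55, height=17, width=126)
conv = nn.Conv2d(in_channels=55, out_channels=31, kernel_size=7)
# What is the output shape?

Input shape: (14, 55, 17, 126)
Output shape: (14, 31, 11, 120)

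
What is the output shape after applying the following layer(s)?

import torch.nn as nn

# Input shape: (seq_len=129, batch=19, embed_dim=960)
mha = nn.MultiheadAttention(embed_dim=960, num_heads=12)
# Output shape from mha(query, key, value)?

Input shape: (129, 19, 960)
Output shape: (129, 19, 960)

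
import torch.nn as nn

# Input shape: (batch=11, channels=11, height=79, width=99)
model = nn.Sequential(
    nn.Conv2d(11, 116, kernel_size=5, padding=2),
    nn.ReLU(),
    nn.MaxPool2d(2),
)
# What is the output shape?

Input shape: (11, 11, 79, 99)
  -> after Conv2d: (11, 116, 79, 99)
  -> after ReLU: (11, 116, 79, 99)
Output shape: (11, 116, 39, 49)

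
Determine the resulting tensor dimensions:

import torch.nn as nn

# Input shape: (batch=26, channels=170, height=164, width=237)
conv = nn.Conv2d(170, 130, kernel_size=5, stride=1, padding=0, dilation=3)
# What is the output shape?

Input shape: (26, 170, 164, 237)
Output shape: (26, 130, 152, 225)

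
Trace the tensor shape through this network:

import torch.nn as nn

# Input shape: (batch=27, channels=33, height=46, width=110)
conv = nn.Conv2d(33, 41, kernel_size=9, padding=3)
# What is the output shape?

Input shape: (27, 33, 46, 110)
Output shape: (27, 41, 44, 108)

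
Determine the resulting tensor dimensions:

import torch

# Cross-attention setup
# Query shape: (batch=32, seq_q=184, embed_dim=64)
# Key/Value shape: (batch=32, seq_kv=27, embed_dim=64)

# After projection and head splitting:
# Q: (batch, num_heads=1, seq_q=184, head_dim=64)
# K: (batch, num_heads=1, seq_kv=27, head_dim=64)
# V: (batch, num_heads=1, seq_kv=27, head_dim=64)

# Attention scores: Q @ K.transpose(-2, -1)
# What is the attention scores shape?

Input shape: (32, 184, 64)
Output shape: (32, 1, 184, 27)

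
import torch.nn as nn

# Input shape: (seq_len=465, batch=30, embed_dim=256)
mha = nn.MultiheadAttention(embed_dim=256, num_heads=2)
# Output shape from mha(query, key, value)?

Input shape: (465, 30, 256)
Output shape: (465, 30, 256)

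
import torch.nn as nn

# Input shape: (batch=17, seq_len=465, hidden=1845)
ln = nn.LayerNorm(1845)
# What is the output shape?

Input shape: (17, 465, 1845)
Output shape: (17, 465, 1845)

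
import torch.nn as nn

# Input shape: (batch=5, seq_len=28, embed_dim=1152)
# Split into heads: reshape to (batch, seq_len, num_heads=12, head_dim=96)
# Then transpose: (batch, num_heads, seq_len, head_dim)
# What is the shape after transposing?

Input shape: (5, 28, 1152)
  -> after reshape: (5, 28, 12, 96)
Output shape: (5, 12, 28, 96)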